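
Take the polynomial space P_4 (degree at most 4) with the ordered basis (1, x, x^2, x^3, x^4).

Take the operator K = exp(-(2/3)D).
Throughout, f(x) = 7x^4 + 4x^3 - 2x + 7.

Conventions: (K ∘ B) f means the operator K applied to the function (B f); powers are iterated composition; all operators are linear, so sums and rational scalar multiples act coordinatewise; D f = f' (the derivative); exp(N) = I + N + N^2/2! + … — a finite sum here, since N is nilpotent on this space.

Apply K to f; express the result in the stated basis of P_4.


order-1 term: -(56/3)x^3 - 8x^2 + 4/3
order-2 term: (56/3)x^2 + (16/3)x
order-3 term: -(224/27)x - 32/27
order-4 term: 112/81
the series for exp(-(2/3)D) f terminates at order 4
exp(-(2/3)D) f = 7x^4 - (44/3)x^3 + (32/3)x^2 - (134/27)x + 691/81

g(x) = 7x^4 - (44/3)x^3 + (32/3)x^2 - (134/27)x + 691/81


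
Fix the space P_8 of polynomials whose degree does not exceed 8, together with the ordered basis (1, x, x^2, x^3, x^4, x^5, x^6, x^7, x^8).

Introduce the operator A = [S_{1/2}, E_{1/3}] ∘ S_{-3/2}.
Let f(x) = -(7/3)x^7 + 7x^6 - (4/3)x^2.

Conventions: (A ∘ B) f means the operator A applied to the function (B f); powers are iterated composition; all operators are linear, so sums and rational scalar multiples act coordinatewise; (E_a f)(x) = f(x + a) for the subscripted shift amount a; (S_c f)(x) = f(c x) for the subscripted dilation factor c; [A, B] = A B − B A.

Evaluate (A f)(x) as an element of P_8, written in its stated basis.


the result is g(x) = (11907/16384)x^6 + (76545/16384)x^5 + (148365/16384)x^4 + (138915/16384)x^3 + (70371/16384)x^2 + (10519/16384)x - 6107/49152

S_{-3/2} f = (5103/128)x^7 + (5103/64)x^6 - 3x^2
E_{1/3} S_{-3/2} f = (5103/128)x^7 + (22113/128)x^6 + (32319/128)x^5 + (23625/128)x^4 + (9765/128)x^3 + (1947/128)x^2 + (45/128)x - 79/384
S_{1/2} E_{1/3} S_{-3/2} f = (5103/16384)x^7 + (22113/8192)x^6 + (32319/4096)x^5 + (23625/2048)x^4 + (9765/1024)x^3 + (1947/512)x^2 + (45/256)x - 79/384
S_{1/2} S_{-3/2} f = (5103/16384)x^7 + (5103/4096)x^6 - (3/4)x^2
E_{1/3} S_{1/2} S_{-3/2} f = (5103/16384)x^7 + (32319/16384)x^6 + (52731/16384)x^5 + (40635/16384)x^4 + (17325/16384)x^3 - (8067/16384)x^2 - (7639/16384)x - 1335/16384
[S_{1/2}, E_{1/3}] S_{-3/2} f = (11907/16384)x^6 + (76545/16384)x^5 + (148365/16384)x^4 + (138915/16384)x^3 + (70371/16384)x^2 + (10519/16384)x - 6107/49152


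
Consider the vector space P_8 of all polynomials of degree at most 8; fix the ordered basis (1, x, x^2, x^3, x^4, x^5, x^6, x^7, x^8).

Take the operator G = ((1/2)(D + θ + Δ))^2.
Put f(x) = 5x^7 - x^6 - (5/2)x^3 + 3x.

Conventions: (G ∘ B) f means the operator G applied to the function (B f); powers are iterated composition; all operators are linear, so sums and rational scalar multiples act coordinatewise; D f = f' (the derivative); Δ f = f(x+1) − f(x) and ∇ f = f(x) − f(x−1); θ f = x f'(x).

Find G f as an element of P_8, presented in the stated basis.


D f = 35x^6 - 6x^5 - (15/2)x^2 + 3
θ f = 35x^7 - 6x^6 - (15/2)x^3 + 3x
Δ f = 35x^6 + 99x^5 + 160x^4 + 155x^3 + (165/2)x^2 + (43/2)x + 9/2
(D + θ + Δ) f = 35x^7 + 64x^6 + 93x^5 + 160x^4 + (295/2)x^3 + 75x^2 + (49/2)x + 15/2
((1/2)(D + θ + Δ)) f = (35/2)x^7 + 32x^6 + (93/2)x^5 + 80x^4 + (295/4)x^3 + (75/2)x^2 + (49/4)x + 15/4
D ((1/2)(D + θ + Δ)) f = (245/2)x^6 + 192x^5 + (465/2)x^4 + 320x^3 + (885/4)x^2 + 75x + 49/4
θ ((1/2)(D + θ + Δ)) f = (245/2)x^7 + 192x^6 + (465/2)x^5 + 320x^4 + (885/4)x^3 + 75x^2 + (49/4)x
Δ ((1/2)(D + θ + Δ)) f = (245/2)x^6 + (1119/2)x^5 + 1325x^4 + (4075/2)x^3 + (8055/4)x^2 + (4653/4)x + 599/2
(D + θ + Δ) ((1/2)(D + θ + Δ)) f = (245/2)x^7 + 437x^6 + 984x^5 + (3755/2)x^4 + (10315/4)x^3 + 2310x^2 + (2501/2)x + 1247/4
((1/2)(D + θ + Δ)) ((1/2)(D + θ + Δ)) f = (245/4)x^7 + (437/2)x^6 + 492x^5 + (3755/4)x^4 + (10315/8)x^3 + 1155x^2 + (2501/4)x + 1247/8

the result is g(x) = (245/4)x^7 + (437/2)x^6 + 492x^5 + (3755/4)x^4 + (10315/8)x^3 + 1155x^2 + (2501/4)x + 1247/8


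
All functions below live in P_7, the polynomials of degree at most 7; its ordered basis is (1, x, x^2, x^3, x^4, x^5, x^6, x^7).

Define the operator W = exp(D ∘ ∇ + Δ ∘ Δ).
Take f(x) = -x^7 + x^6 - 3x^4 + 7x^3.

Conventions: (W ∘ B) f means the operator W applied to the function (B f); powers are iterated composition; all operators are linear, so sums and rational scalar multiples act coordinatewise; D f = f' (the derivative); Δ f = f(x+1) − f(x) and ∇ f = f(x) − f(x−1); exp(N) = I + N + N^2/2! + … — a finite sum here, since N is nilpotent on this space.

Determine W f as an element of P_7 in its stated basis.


g(x) = -x^7 + x^6 - 84x^5 - 48x^4 - 2243x^3 - 2127x^2 - 14468x - 7128

order-1 term: -84x^5 - 45x^4 - 570x^3 - 327x^2 - 278x - 84
order-2 term: -1680x^3 - 1800x^2 - 7470x - 2964
order-3 term: -6720x - 4080
the series for exp(D ∘ ∇ + Δ ∘ Δ) f terminates at order 3
exp(D ∘ ∇ + Δ ∘ Δ) f = -x^7 + x^6 - 84x^5 - 48x^4 - 2243x^3 - 2127x^2 - 14468x - 7128


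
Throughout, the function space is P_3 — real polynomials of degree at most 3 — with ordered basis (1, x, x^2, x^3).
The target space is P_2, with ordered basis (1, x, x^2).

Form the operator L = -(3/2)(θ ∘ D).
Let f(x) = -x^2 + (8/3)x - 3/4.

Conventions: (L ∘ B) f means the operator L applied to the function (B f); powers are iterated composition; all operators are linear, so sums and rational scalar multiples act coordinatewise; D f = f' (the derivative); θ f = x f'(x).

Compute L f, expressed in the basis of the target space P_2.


the result is g(x) = 3x

D f = -2x + 8/3
θ D f = -2x
(-(3/2)(θ ∘ D)) f = 3x


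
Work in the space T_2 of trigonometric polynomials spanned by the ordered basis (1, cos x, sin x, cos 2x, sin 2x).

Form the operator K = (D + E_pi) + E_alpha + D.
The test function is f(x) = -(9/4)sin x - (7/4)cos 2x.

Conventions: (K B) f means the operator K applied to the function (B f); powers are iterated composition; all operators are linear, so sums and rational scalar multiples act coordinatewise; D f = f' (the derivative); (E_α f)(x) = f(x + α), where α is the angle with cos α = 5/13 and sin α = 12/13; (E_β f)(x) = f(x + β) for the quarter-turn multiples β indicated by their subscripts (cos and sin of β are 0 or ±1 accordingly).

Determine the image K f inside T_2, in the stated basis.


D f = -(9/4)cos x + (7/2)sin 2x
E_pi f = (9/4)sin x - (7/4)cos 2x
(D + E_pi) f = -(9/4)cos x + (9/4)sin x - (7/4)cos 2x + (7/2)sin 2x
E_alpha f = -(27/13)cos x - (45/52)sin x + (833/676)cos 2x + (210/169)sin 2x
D f = -(9/4)cos x + (7/2)sin 2x
((D + E_pi) + E_alpha + D) f = -(171/26)cos x + (18/13)sin x - (175/338)cos 2x + (1393/169)sin 2x

the image equals g(x) = -(171/26)cos x + (18/13)sin x - (175/338)cos 2x + (1393/169)sin 2x


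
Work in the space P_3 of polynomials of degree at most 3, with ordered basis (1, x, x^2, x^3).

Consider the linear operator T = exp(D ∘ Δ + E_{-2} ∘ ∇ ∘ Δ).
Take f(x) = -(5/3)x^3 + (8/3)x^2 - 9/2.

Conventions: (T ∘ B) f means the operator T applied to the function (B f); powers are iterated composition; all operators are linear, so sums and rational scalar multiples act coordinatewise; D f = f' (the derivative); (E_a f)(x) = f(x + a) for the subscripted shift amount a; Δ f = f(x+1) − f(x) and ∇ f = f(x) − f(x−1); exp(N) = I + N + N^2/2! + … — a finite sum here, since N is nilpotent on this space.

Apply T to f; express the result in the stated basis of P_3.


order-1 term: -20x + 77/3
the series for exp(D ∘ Δ + E_{-2} ∘ ∇ ∘ Δ) f terminates at order 1
exp(D ∘ Δ + E_{-2} ∘ ∇ ∘ Δ) f = -(5/3)x^3 + (8/3)x^2 - 20x + 127/6

the result is g(x) = -(5/3)x^3 + (8/3)x^2 - 20x + 127/6


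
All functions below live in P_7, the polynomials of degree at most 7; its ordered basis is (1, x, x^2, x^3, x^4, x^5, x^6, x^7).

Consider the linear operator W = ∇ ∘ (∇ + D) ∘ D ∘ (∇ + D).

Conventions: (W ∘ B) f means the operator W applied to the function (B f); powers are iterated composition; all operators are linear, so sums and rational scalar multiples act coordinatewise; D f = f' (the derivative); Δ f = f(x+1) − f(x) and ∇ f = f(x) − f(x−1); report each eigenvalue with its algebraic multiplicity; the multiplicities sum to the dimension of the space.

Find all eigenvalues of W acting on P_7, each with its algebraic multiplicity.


λ = 0 (multiplicity 8)

image of 1: 0
image of x: 0
image of x^2: 0
image of x^3: 0
image of x^4: 96
image of x^5: 480x - 480
image of x^6: 1440x^2 - 2880x + 1860
image of x^7: 3360x^3 - 10080x^2 + 13020x - 6510
the matrix is upper triangular; its diagonal is (0, 0, 0, 0, 0, 0, 0, 0)
for a triangular matrix the eigenvalues are the diagonal entries, with algebraic multiplicity their repetition count


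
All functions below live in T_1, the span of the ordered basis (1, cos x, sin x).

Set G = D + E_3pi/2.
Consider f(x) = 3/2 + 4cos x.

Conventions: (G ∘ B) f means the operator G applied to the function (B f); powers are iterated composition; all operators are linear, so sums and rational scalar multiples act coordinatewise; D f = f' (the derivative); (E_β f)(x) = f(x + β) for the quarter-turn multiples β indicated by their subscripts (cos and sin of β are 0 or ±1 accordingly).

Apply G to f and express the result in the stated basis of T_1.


D f = -4sin x
E_3pi/2 f = 3/2 + 4sin x
(D + E_3pi/2) f = 3/2

g(x) = 3/2


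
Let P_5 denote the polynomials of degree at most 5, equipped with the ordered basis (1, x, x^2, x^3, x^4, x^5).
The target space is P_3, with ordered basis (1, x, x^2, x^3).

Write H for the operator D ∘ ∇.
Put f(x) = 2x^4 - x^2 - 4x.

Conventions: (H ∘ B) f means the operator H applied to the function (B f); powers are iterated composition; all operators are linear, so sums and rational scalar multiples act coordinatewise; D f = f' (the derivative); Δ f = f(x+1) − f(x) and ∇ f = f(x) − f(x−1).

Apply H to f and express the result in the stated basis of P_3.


∇ f = 8x^3 - 12x^2 + 6x - 5
D ∇ f = 24x^2 - 24x + 6

the image equals g(x) = 24x^2 - 24x + 6


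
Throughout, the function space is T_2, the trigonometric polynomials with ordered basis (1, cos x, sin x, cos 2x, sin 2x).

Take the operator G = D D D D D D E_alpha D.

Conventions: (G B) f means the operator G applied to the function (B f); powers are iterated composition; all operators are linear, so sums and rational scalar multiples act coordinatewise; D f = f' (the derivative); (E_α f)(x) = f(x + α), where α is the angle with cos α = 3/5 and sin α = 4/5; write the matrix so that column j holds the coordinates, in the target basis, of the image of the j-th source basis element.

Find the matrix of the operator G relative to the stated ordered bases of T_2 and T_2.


image of 1: 0
image of cos x: (4/5)cos x + (3/5)sin x
image of sin x: -(3/5)cos x + (4/5)sin x
image of cos 2x: (3072/25)cos 2x - (896/25)sin 2x
image of sin 2x: (896/25)cos 2x + (3072/25)sin 2x
each image's coordinates form column j of the matrix

the matrix is [[0, 0, 0, 0, 0]; [0, 4/5, -3/5, 0, 0]; [0, 3/5, 4/5, 0, 0]; [0, 0, 0, 3072/25, 896/25]; [0, 0, 0, -896/25, 3072/25]] (rows listed top to bottom)


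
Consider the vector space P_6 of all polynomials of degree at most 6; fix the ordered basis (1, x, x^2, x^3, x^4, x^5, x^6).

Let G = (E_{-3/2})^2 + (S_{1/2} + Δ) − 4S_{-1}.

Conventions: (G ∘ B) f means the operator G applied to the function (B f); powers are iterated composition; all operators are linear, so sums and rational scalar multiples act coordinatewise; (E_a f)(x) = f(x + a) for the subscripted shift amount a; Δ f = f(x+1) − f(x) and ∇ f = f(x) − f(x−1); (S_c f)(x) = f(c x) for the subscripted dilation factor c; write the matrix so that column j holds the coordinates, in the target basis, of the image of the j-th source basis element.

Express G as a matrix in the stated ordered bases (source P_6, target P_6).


image of 1: -2
image of x: (11/2)x - 2
image of x^2: -(11/4)x^2 - 4x + 10
image of x^3: (41/8)x^3 - 6x^2 + 30x - 26
image of x^4: -(47/16)x^4 - 8x^3 + 60x^2 - 104x + 82
image of x^5: (161/32)x^5 - 10x^4 + 100x^3 - 260x^2 + 410x - 242
image of x^6: -(191/64)x^6 - 12x^5 + 150x^4 - 520x^3 + 1230x^2 - 1452x + 730
each image's coordinates form column j of the matrix

the matrix is [[-2, -2, 10, -26, 82, -242, 730]; [0, 11/2, -4, 30, -104, 410, -1452]; [0, 0, -11/4, -6, 60, -260, 1230]; [0, 0, 0, 41/8, -8, 100, -520]; [0, 0, 0, 0, -47/16, -10, 150]; [0, 0, 0, 0, 0, 161/32, -12]; [0, 0, 0, 0, 0, 0, -191/64]] (rows listed top to bottom)


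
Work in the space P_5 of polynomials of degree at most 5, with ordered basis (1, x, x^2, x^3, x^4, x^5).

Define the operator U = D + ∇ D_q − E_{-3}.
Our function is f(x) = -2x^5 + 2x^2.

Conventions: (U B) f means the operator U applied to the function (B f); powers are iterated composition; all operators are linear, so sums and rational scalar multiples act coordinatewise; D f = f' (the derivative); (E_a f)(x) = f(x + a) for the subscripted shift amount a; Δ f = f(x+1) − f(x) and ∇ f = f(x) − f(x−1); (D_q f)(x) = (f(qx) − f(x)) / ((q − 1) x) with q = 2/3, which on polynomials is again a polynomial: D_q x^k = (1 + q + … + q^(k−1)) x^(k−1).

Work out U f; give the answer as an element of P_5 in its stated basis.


D f = -10x^4 + 4x
D_q f = -(422/81)x^4 + (10/3)x
∇ D_q f = -(1688/81)x^3 + (844/27)x^2 - (1688/81)x + 692/81
E_{-3} f = -2x^5 + 30x^4 - 180x^3 + 542x^2 - 822x + 504
(-E_{-3}) f = 2x^5 - 30x^4 + 180x^3 - 542x^2 + 822x - 504
(D + ∇ D_q − E_{-3}) f = 2x^5 - 40x^4 + (12892/81)x^3 - (13790/27)x^2 + (65218/81)x - 40132/81

the result is g(x) = 2x^5 - 40x^4 + (12892/81)x^3 - (13790/27)x^2 + (65218/81)x - 40132/81


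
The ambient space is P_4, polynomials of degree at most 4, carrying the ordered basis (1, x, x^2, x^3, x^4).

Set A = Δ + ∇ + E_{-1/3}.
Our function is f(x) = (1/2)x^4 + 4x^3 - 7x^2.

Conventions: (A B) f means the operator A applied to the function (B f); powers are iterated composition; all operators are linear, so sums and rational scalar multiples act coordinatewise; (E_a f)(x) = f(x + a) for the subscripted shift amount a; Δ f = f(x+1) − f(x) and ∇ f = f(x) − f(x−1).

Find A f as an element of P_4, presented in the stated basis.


the result is g(x) = (1/2)x^4 + (22/3)x^3 + (40/3)x^2 - (488/27)x + 1147/162

Δ f = 2x^3 + 15x^2 - 5/2
∇ f = 2x^3 + 9x^2 - 24x + 21/2
E_{-1/3} f = (1/2)x^4 + (10/3)x^3 - (32/3)x^2 + (160/27)x - 149/162
(Δ + ∇ + E_{-1/3}) f = (1/2)x^4 + (22/3)x^3 + (40/3)x^2 - (488/27)x + 1147/162


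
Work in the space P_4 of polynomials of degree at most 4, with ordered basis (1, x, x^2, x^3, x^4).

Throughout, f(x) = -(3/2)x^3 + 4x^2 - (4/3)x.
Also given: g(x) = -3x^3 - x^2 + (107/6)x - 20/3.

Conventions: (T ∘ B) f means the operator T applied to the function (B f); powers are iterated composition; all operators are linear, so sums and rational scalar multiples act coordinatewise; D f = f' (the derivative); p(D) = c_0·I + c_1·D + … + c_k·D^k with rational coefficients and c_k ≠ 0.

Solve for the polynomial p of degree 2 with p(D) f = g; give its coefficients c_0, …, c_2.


c_0 = 2, c_1 = 2, c_2 = -1/2

D^0 f = -(3/2)x^3 + 4x^2 - (4/3)x
D^1 f = -(9/2)x^2 + 8x - 4/3
D^2 f = -9x + 8
matching coefficients of g against c_0 f + c_1 Df + … from the top degree down determines the c_i
solution: c_0 = 2, c_1 = 2, c_2 = -1/2


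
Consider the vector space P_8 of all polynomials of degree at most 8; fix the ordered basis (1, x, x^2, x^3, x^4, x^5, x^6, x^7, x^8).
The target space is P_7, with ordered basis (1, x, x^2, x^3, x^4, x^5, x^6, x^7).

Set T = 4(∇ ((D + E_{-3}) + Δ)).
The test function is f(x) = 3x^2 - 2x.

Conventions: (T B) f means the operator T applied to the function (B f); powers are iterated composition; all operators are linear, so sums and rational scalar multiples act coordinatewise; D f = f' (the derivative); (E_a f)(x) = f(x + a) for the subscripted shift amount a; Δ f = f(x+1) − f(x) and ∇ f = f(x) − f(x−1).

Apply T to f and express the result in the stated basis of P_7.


D f = 6x - 2
E_{-3} f = 3x^2 - 20x + 33
(D + E_{-3}) f = 3x^2 - 14x + 31
Δ f = 6x + 1
((D + E_{-3}) + Δ) f = 3x^2 - 8x + 32
∇ ((D + E_{-3}) + Δ) f = 6x - 11
(4(∇ ((D + E_{-3}) + Δ))) f = 24x - 44

g(x) = 24x - 44


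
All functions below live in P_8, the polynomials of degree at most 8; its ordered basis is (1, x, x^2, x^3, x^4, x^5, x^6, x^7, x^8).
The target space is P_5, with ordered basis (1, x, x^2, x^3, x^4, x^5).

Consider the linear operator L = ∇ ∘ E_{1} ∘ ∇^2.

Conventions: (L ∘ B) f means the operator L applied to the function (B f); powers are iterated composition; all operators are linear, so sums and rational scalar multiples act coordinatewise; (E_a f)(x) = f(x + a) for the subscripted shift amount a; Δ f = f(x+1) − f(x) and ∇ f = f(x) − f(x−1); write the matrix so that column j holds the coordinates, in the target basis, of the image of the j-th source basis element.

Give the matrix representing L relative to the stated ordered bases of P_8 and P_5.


image of 1: 0
image of x: 0
image of x^2: 0
image of x^3: 6
image of x^4: 24x - 12
image of x^5: 60x^2 - 60x + 30
image of x^6: 120x^3 - 180x^2 + 180x - 60
image of x^7: 210x^4 - 420x^3 + 630x^2 - 420x + 126
image of x^8: 336x^5 - 840x^4 + 1680x^3 - 1680x^2 + 1008x - 252
each image's coordinates form column j of the matrix

the matrix is [[0, 0, 0, 6, -12, 30, -60, 126, -252]; [0, 0, 0, 0, 24, -60, 180, -420, 1008]; [0, 0, 0, 0, 0, 60, -180, 630, -1680]; [0, 0, 0, 0, 0, 0, 120, -420, 1680]; [0, 0, 0, 0, 0, 0, 0, 210, -840]; [0, 0, 0, 0, 0, 0, 0, 0, 336]] (rows listed top to bottom)


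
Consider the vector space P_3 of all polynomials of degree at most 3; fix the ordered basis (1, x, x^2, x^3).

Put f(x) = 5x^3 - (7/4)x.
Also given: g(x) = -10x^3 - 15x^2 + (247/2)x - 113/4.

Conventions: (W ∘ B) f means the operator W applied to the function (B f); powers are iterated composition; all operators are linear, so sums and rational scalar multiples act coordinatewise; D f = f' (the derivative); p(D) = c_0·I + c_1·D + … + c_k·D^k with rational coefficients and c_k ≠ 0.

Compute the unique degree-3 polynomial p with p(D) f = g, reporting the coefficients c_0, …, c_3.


p(D) = -2·I − D + 4·D^2 − D^3, i.e. c_0 = -2, c_1 = -1, c_2 = 4, c_3 = -1

D^0 f = 5x^3 - (7/4)x
D^1 f = 15x^2 - 7/4
D^2 f = 30x
D^3 f = 30
matching coefficients of g against c_0 f + c_1 Df + … from the top degree down determines the c_i
solution: c_0 = -2, c_1 = -1, c_2 = 4, c_3 = -1


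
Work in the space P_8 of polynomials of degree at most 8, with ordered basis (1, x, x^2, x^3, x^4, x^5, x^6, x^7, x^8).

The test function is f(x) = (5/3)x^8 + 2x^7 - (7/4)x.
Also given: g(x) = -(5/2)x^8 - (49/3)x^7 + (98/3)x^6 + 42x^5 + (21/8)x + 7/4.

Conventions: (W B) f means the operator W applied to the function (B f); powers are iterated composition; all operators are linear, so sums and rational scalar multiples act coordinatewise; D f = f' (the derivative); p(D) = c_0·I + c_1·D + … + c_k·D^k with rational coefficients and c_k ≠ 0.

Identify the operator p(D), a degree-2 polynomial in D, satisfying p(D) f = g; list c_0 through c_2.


D^0 f = (5/3)x^8 + 2x^7 - (7/4)x
D^1 f = (40/3)x^7 + 14x^6 - 7/4
D^2 f = (280/3)x^6 + 84x^5
matching coefficients of g against c_0 f + c_1 Df + … from the top degree down determines the c_i
solution: c_0 = -3/2, c_1 = -1, c_2 = 1/2

p(D) = -(3/2)·I − D + (1/2)·D^2, i.e. c_0 = -3/2, c_1 = -1, c_2 = 1/2


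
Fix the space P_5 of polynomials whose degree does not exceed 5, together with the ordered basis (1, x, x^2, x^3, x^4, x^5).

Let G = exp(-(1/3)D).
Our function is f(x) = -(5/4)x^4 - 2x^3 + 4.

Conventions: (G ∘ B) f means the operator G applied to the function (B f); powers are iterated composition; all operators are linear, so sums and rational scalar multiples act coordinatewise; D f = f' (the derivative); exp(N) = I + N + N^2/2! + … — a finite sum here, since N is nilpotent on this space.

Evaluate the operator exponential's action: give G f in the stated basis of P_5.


order-1 term: (5/3)x^3 + 2x^2
order-2 term: -(5/6)x^2 - (2/3)x
order-3 term: (5/27)x + 2/27
order-4 term: -5/324
the series for exp(-(1/3)D) f terminates at order 4
exp(-(1/3)D) f = -(5/4)x^4 - (1/3)x^3 + (7/6)x^2 - (13/27)x + 1315/324

g(x) = -(5/4)x^4 - (1/3)x^3 + (7/6)x^2 - (13/27)x + 1315/324


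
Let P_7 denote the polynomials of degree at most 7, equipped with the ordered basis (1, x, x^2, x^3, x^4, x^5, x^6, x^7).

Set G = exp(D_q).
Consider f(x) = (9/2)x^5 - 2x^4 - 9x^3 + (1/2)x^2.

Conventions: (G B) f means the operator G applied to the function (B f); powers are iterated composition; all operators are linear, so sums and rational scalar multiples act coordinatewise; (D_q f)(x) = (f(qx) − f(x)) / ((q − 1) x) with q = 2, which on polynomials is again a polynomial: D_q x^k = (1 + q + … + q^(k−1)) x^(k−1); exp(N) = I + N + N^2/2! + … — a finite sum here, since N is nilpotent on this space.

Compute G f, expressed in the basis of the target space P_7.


order-1 term: (279/2)x^4 - 30x^3 - 63x^2 + (3/2)x
order-2 term: (4185/4)x^3 - 105x^2 - (189/2)x + 3/4
order-3 term: (9765/4)x^2 - 105x - 63/2
order-4 term: (29295/16)x - 105/4
order-5 term: 5859/16
the series for exp(D_q) f terminates at order 5
exp(D_q) f = (9/2)x^5 + (275/2)x^4 + (4029/4)x^3 + (9095/4)x^2 + (26127/16)x + 4947/16

the result is g(x) = (9/2)x^5 + (275/2)x^4 + (4029/4)x^3 + (9095/4)x^2 + (26127/16)x + 4947/16


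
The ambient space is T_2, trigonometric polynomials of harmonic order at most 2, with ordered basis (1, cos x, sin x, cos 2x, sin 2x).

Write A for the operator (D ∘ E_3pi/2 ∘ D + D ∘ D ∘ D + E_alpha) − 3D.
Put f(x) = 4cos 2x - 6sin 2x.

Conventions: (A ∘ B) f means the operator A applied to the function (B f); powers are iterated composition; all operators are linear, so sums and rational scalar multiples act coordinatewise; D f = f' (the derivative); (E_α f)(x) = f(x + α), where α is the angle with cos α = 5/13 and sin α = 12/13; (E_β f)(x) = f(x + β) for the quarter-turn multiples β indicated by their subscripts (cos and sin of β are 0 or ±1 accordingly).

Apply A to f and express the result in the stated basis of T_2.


D f = -12cos 2x - 8sin 2x
E_3pi/2 D f = 12cos 2x + 8sin 2x
D E_3pi/2 D f = 16cos 2x - 24sin 2x
D f = -12cos 2x - 8sin 2x
D D f = -16cos 2x + 24sin 2x
D D D f = 48cos 2x + 32sin 2x
E_alpha f = -(92/13)cos 2x + (18/13)sin 2x
(D ∘ E_3pi/2 ∘ D + D ∘ D ∘ D + E_alpha) f = (740/13)cos 2x + (122/13)sin 2x
D f = -12cos 2x - 8sin 2x
(-3D) f = 36cos 2x + 24sin 2x
((D ∘ E_3pi/2 ∘ D + D ∘ D ∘ D + E_alpha) − 3D) f = (1208/13)cos 2x + (434/13)sin 2x

g(x) = (1208/13)cos 2x + (434/13)sin 2x


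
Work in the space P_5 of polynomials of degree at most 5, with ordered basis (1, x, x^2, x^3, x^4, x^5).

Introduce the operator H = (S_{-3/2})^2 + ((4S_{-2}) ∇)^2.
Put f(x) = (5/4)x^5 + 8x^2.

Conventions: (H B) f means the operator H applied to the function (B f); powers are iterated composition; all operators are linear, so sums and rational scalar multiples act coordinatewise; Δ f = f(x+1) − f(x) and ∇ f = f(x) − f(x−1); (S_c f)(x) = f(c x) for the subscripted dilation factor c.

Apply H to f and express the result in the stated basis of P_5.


g(x) = (295245/4096)x^5 - 51200x^3 - (38319/2)x^2 - 6400x - 1112

S_{-3/2} f = -(1215/128)x^5 + 18x^2
S_{-3/2} S_{-3/2} f = (295245/4096)x^5 + (81/2)x^2
∇ f = (25/4)x^4 - (25/2)x^3 + (25/2)x^2 + (39/4)x - 27/4
S_{-2} ∇ f = 100x^4 + 100x^3 + 50x^2 - (39/2)x - 27/4
(4S_{-2}) ∇ f = 400x^4 + 400x^3 + 200x^2 - 78x - 27
∇ ((4S_{-2}) ∇) f = 1600x^3 - 1200x^2 + 800x - 278
S_{-2} ∇ ((4S_{-2}) ∇) f = -12800x^3 - 4800x^2 - 1600x - 278
(4S_{-2}) ∇ ((4S_{-2}) ∇) f = -51200x^3 - 19200x^2 - 6400x - 1112
((S_{-3/2})^2 + ((4S_{-2}) ∇)^2) f = (295245/4096)x^5 - 51200x^3 - (38319/2)x^2 - 6400x - 1112


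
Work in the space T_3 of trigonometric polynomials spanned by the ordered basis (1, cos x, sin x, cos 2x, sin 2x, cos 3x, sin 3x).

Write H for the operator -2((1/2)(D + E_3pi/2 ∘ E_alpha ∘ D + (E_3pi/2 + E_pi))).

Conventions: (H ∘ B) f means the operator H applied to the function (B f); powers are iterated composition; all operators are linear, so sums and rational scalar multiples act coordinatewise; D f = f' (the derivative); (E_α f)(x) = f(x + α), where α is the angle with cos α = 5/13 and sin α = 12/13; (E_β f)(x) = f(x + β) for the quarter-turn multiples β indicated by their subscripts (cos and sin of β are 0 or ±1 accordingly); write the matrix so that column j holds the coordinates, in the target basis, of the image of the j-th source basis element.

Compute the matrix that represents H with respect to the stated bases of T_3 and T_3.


image of 1: -2
image of cos x: (8/13)cos x + (12/13)sin x
image of sin x: -(12/13)cos x + (8/13)sin x
image of cos 2x: -(240/169)cos 2x + (576/169)sin 2x
image of sin 2x: -(576/169)cos 2x - (240/169)sin 2x
image of cos 3x: -(3908/2197)cos 3x + (11272/2197)sin 3x
image of sin 3x: -(11272/2197)cos 3x - (3908/2197)sin 3x
each image's coordinates form column j of the matrix

the matrix is [[-2, 0, 0, 0, 0, 0, 0]; [0, 8/13, -12/13, 0, 0, 0, 0]; [0, 12/13, 8/13, 0, 0, 0, 0]; [0, 0, 0, -240/169, -576/169, 0, 0]; [0, 0, 0, 576/169, -240/169, 0, 0]; [0, 0, 0, 0, 0, -3908/2197, -11272/2197]; [0, 0, 0, 0, 0, 11272/2197, -3908/2197]] (rows listed top to bottom)


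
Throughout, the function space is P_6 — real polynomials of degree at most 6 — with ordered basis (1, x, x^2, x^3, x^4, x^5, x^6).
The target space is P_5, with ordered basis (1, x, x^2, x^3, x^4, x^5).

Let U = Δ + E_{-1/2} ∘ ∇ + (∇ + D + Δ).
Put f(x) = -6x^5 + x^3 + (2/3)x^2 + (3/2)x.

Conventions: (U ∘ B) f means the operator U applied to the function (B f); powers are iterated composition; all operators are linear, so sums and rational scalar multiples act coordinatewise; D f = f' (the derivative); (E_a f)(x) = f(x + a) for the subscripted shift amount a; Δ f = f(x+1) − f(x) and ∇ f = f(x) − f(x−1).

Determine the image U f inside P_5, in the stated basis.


g(x) = -150x^4 + 60x^3 - 360x^2 + (371/3)x - 1207/24

Δ f = -30x^4 - 60x^3 - 57x^2 - (77/3)x - 17/6
∇ f = -30x^4 + 60x^3 - 57x^2 + (85/3)x - 25/6
E_{-1/2} ∇ f = -30x^4 + 120x^3 - 192x^2 + (436/3)x - 1007/24
∇ f = -30x^4 + 60x^3 - 57x^2 + (85/3)x - 25/6
D f = -30x^4 + 3x^2 + (4/3)x + 3/2
Δ f = -30x^4 - 60x^3 - 57x^2 - (77/3)x - 17/6
(∇ + D + Δ) f = -90x^4 - 111x^2 + 4x - 11/2
(Δ + E_{-1/2} ∘ ∇ + (∇ + D + Δ)) f = -150x^4 + 60x^3 - 360x^2 + (371/3)x - 1207/24


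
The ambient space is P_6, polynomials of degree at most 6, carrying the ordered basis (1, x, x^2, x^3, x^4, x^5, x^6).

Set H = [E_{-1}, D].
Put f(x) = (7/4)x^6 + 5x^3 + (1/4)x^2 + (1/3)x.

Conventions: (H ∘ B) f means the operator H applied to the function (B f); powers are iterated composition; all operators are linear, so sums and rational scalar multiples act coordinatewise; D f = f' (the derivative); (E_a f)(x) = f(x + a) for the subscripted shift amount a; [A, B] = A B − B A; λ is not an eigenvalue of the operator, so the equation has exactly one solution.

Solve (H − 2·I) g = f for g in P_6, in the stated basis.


the image equals g(x) = -(7/8)x^6 - (5/2)x^3 - (1/8)x^2 - (1/6)x

write g with unknown coordinates in the stated basis and equate coefficients in (H − 2·I) g = f
solving from the highest basis element down gives g = -(7/8)x^6 - (5/2)x^3 - (1/8)x^2 - (1/6)x
check: H g = 0
so H g − 2·g = (7/4)x^6 + 5x^3 + (1/4)x^2 + (1/3)x = f ✓


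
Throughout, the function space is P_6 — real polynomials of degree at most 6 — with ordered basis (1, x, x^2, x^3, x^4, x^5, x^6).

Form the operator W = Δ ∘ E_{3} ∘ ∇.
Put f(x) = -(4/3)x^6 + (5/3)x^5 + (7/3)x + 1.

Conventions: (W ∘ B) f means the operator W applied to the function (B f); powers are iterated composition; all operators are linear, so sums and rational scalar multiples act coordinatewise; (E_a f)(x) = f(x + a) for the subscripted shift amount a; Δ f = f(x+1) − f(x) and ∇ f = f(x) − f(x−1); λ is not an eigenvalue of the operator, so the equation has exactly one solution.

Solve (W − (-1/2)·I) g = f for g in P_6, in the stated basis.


g(x) = -(8/3)x^6 + (10/3)x^5 + 160x^4 + (5360/3)x^3 + 3760x^2 - 29902x - 311842/3

write g with unknown coordinates in the stated basis and equate coefficients in (W − (-1/2)·I) g = f
solving from the highest basis element down gives g = -(8/3)x^6 + (10/3)x^5 + 160x^4 + (5360/3)x^3 + 3760x^2 - 29902x - 311842/3
check: W g = -80x^4 - (2680/3)x^3 - 1880x^2 + (44860/3)x + 155924/3
so W g − (-1/2)·g = -(4/3)x^6 + (5/3)x^5 + (7/3)x + 1 = f ✓


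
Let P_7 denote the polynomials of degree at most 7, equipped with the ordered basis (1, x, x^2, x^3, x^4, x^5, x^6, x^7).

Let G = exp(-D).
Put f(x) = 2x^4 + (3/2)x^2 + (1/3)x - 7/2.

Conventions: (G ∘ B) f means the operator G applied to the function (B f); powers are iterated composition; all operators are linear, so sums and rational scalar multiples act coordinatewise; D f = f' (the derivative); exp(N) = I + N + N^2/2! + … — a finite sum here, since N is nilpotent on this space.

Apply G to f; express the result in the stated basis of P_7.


the image equals g(x) = 2x^4 - 8x^3 + (27/2)x^2 - (32/3)x - 1/3

order-1 term: -8x^3 - 3x - 1/3
order-2 term: 12x^2 + 3/2
order-3 term: -8x
order-4 term: 2
the series for exp(-D) f terminates at order 4
exp(-D) f = 2x^4 - 8x^3 + (27/2)x^2 - (32/3)x - 1/3


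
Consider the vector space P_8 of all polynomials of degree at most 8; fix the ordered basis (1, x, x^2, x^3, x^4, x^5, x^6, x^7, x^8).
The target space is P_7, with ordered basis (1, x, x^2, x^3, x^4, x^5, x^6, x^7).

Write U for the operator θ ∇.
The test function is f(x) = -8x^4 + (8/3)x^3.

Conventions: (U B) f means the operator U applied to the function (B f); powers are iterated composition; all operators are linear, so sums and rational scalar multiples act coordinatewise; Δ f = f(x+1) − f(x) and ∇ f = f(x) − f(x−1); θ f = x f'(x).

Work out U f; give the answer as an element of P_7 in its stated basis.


g(x) = -96x^3 + 112x^2 - 40x

∇ f = -32x^3 + 56x^2 - 40x + 32/3
θ ∇ f = -96x^3 + 112x^2 - 40x


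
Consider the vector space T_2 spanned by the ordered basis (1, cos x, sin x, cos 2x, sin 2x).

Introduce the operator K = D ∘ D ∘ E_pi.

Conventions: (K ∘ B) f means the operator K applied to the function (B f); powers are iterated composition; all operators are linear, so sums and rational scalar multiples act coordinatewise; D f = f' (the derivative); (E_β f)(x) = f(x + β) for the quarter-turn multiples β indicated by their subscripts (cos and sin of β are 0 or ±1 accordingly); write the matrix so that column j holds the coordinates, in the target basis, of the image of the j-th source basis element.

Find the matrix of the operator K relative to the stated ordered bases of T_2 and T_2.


image of 1: 0
image of cos x: cos x
image of sin x: sin x
image of cos 2x: -4cos 2x
image of sin 2x: -4sin 2x
each image's coordinates form column j of the matrix

the matrix is [[0, 0, 0, 0, 0]; [0, 1, 0, 0, 0]; [0, 0, 1, 0, 0]; [0, 0, 0, -4, 0]; [0, 0, 0, 0, -4]] (rows listed top to bottom)


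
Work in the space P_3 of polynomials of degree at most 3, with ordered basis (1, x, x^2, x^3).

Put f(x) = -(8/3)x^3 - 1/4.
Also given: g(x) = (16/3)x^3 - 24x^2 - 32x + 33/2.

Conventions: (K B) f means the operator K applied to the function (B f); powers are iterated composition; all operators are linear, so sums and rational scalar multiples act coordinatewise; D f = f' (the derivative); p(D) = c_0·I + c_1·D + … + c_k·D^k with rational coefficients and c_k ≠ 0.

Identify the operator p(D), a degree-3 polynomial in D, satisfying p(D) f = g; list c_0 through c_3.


p(D) = -2·I + 3·D + 2·D^2 − D^3, i.e. c_0 = -2, c_1 = 3, c_2 = 2, c_3 = -1

D^0 f = -(8/3)x^3 - 1/4
D^1 f = -8x^2
D^2 f = -16x
D^3 f = -16
matching coefficients of g against c_0 f + c_1 Df + … from the top degree down determines the c_i
solution: c_0 = -2, c_1 = 3, c_2 = 2, c_3 = -1


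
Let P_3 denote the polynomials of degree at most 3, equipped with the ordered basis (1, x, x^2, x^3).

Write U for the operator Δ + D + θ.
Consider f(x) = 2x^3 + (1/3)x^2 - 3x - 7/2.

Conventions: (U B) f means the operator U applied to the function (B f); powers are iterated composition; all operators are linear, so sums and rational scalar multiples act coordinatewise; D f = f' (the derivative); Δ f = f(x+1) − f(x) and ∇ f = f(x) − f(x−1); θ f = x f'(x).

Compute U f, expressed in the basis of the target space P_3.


Δ f = 6x^2 + (20/3)x - 2/3
D f = 6x^2 + (2/3)x - 3
θ f = 6x^3 + (2/3)x^2 - 3x
(Δ + D + θ) f = 6x^3 + (38/3)x^2 + (13/3)x - 11/3

g(x) = 6x^3 + (38/3)x^2 + (13/3)x - 11/3


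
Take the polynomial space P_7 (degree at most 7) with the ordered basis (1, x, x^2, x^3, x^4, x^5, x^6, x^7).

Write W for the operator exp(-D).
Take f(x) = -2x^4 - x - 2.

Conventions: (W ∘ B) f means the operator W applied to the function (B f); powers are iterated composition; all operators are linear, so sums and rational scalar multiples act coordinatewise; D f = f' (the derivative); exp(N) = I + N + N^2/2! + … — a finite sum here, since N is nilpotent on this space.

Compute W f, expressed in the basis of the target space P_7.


order-1 term: 8x^3 + 1
order-2 term: -12x^2
order-3 term: 8x
order-4 term: -2
the series for exp(-D) f terminates at order 4
exp(-D) f = -2x^4 + 8x^3 - 12x^2 + 7x - 3

the result is g(x) = -2x^4 + 8x^3 - 12x^2 + 7x - 3


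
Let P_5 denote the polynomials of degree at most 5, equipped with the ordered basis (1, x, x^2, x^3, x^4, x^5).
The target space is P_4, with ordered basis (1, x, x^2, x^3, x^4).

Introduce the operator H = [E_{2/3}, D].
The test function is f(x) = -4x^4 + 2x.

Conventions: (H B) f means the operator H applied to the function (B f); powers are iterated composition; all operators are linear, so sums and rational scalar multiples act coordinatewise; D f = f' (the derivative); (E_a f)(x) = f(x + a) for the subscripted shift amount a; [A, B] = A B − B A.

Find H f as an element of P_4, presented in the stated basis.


D f = -16x^3 + 2
E_{2/3} D f = -16x^3 - 32x^2 - (64/3)x - 74/27
E_{2/3} f = -4x^4 - (32/3)x^3 - (32/3)x^2 - (74/27)x + 44/81
D E_{2/3} f = -16x^3 - 32x^2 - (64/3)x - 74/27
[E_{2/3}, D] f = 0

the image equals g(x) = 0


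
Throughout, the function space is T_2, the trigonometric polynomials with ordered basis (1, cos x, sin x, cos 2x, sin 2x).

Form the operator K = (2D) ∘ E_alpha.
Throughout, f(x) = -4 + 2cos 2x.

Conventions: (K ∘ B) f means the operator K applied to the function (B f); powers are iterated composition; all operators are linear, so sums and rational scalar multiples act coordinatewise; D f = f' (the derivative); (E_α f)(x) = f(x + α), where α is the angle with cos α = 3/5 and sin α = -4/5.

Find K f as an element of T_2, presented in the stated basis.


the result is g(x) = (192/25)cos 2x + (56/25)sin 2x

E_alpha f = -4 - (14/25)cos 2x + (48/25)sin 2x
D E_alpha f = (96/25)cos 2x + (28/25)sin 2x
(2D) E_alpha f = (192/25)cos 2x + (56/25)sin 2x


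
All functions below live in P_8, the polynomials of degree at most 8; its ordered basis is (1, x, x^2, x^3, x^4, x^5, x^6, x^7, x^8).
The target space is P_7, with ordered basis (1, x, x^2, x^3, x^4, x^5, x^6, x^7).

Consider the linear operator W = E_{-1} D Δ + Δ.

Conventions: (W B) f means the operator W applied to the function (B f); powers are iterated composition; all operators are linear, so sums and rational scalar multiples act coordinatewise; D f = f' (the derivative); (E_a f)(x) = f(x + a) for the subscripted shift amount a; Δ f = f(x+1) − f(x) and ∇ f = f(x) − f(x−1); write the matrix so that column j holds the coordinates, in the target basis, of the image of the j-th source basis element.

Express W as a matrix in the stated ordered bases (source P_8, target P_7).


the matrix is [[0, 1, 3, -2, 5, -4, 7, -6, 9]; [0, 0, 2, 9, -8, 25, -24, 49, -48]; [0, 0, 0, 3, 18, -20, 75, -84, 196]; [0, 0, 0, 0, 4, 30, -40, 175, -224]; [0, 0, 0, 0, 0, 5, 45, -70, 350]; [0, 0, 0, 0, 0, 0, 6, 63, -112]; [0, 0, 0, 0, 0, 0, 0, 7, 84]; [0, 0, 0, 0, 0, 0, 0, 0, 8]] (rows listed top to bottom)

image of 1: 0
image of x: 1
image of x^2: 2x + 3
image of x^3: 3x^2 + 9x - 2
image of x^4: 4x^3 + 18x^2 - 8x + 5
image of x^5: 5x^4 + 30x^3 - 20x^2 + 25x - 4
image of x^6: 6x^5 + 45x^4 - 40x^3 + 75x^2 - 24x + 7
image of x^7: 7x^6 + 63x^5 - 70x^4 + 175x^3 - 84x^2 + 49x - 6
image of x^8: 8x^7 + 84x^6 - 112x^5 + 350x^4 - 224x^3 + 196x^2 - 48x + 9
each image's coordinates form column j of the matrix


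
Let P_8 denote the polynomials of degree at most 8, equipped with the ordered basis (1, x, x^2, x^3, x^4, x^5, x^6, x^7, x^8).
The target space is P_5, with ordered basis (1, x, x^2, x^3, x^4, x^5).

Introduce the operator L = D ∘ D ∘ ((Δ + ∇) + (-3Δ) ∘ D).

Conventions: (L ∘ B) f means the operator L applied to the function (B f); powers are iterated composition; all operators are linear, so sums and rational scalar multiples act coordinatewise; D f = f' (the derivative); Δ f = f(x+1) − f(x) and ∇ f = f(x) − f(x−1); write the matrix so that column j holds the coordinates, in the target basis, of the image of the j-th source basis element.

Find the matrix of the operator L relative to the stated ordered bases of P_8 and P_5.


the matrix is [[0, 0, 0, 12, -72, -140, -360, -546, -1008]; [0, 0, 0, 0, 48, -360, -840, -2520, -4368]; [0, 0, 0, 0, 0, 120, -1080, -2940, -10080]; [0, 0, 0, 0, 0, 0, 240, -2520, -7840]; [0, 0, 0, 0, 0, 0, 0, 420, -5040]; [0, 0, 0, 0, 0, 0, 0, 0, 672]] (rows listed top to bottom)

image of 1: 0
image of x: 0
image of x^2: 0
image of x^3: 12
image of x^4: 48x - 72
image of x^5: 120x^2 - 360x - 140
image of x^6: 240x^3 - 1080x^2 - 840x - 360
image of x^7: 420x^4 - 2520x^3 - 2940x^2 - 2520x - 546
image of x^8: 672x^5 - 5040x^4 - 7840x^3 - 10080x^2 - 4368x - 1008
each image's coordinates form column j of the matrix


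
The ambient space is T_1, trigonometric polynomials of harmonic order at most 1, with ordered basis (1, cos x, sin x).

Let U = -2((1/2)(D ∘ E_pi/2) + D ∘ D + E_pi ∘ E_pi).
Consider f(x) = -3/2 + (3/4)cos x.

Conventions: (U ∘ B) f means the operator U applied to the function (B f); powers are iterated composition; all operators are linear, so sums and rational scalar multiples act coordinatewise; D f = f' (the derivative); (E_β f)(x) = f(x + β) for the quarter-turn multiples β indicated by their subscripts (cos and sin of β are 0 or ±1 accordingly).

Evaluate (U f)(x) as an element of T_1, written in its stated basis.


g(x) = 3 + (3/4)cos x

E_pi/2 f = -3/2 - (3/4)sin x
D E_pi/2 f = -(3/4)cos x
((1/2)(D ∘ E_pi/2)) f = -(3/8)cos x
D f = -(3/4)sin x
D D f = -(3/4)cos x
E_pi f = -3/2 - (3/4)cos x
E_pi E_pi f = -3/2 + (3/4)cos x
((1/2)(D ∘ E_pi/2) + D ∘ D + E_pi ∘ E_pi) f = -3/2 - (3/8)cos x
(-2((1/2)(D ∘ E_pi/2) + D ∘ D + E_pi ∘ E_pi)) f = 3 + (3/4)cos x


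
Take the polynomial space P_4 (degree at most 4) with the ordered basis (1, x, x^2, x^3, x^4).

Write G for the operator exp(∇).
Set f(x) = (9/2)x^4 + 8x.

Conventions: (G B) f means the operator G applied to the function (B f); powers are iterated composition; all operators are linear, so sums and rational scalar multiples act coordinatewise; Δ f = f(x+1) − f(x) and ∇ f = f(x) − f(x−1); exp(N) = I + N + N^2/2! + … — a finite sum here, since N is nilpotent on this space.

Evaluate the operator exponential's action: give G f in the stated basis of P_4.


order-1 term: 18x^3 - 27x^2 + 18x + 7/2
order-2 term: 27x^2 - 54x + 63/2
order-3 term: 18x - 27
order-4 term: 9/2
the series for exp(∇) f terminates at order 4
exp(∇) f = (9/2)x^4 + 18x^3 - 10x + 25/2

g(x) = (9/2)x^4 + 18x^3 - 10x + 25/2


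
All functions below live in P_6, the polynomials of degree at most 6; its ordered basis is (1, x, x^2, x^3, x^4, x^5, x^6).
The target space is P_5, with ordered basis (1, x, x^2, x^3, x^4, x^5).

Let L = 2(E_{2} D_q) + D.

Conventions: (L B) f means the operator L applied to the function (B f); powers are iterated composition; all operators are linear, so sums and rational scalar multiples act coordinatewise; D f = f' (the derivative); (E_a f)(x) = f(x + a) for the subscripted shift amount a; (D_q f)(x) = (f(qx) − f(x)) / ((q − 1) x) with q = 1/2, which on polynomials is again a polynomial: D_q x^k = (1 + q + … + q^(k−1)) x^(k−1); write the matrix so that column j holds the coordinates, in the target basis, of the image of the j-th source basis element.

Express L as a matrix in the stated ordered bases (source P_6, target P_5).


image of 1: 0
image of x: 3
image of x^2: 5x + 6
image of x^3: (13/2)x^2 + 14x + 14
image of x^4: (31/4)x^3 + (45/2)x^2 + 45x + 30
image of x^5: (71/8)x^4 + 31x^3 + 93x^2 + 124x + 62
image of x^6: (159/16)x^5 + (315/8)x^4 + (315/2)x^3 + 315x^2 + 315x + 126
each image's coordinates form column j of the matrix

the matrix is [[0, 3, 6, 14, 30, 62, 126]; [0, 0, 5, 14, 45, 124, 315]; [0, 0, 0, 13/2, 45/2, 93, 315]; [0, 0, 0, 0, 31/4, 31, 315/2]; [0, 0, 0, 0, 0, 71/8, 315/8]; [0, 0, 0, 0, 0, 0, 159/16]] (rows listed top to bottom)
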